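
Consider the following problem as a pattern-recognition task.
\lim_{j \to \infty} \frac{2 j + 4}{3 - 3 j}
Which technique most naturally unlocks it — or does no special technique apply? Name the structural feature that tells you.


Diagnosis: dominant-term comparison — as j grows, only the highest-degree terms matter — compare leading terms and read the limit off. As a single quotient, the ∞/∞ shape would yield to repeated differentiation as well — the growth comparison gets there in one look.


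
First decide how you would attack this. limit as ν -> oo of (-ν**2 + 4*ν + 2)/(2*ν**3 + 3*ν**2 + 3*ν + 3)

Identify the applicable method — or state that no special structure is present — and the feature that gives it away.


Verdict: dominant-term comparison — divide through by the highest power of ν; every lower-order term dies and the dominant terms decide the limit. Viewed as a single quotient this is an ∞/∞ form — an at-infinity application of l'Hôpital's rule would also resolve it; comparing leading growth reads the answer without differentiating.


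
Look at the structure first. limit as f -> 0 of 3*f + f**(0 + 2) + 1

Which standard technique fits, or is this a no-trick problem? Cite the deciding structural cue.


Best approach: no special technique — no vanishing denominator and no indeterminate clash at the point — evaluation is immediate.


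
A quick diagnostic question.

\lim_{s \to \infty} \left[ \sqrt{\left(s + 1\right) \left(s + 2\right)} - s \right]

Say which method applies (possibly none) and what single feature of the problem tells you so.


Method: conjugate multiplication — the difference \sqrt{\left(s + 1\right) \left(s + 2\right)} - s is an ∞ − ∞ stalemate; its conjugate partner breaks the tie.


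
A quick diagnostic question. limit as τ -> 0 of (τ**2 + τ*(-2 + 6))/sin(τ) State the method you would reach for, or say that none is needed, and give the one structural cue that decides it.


Diagnosis: l'Hôpital's rule (0/0) — numerator and denominator both vanish at 0 — a genuine 0/0 form, which is exactly when l'Hôpital applies. Known elementary limits would finish this too — the rule just bypasses the case analysis.


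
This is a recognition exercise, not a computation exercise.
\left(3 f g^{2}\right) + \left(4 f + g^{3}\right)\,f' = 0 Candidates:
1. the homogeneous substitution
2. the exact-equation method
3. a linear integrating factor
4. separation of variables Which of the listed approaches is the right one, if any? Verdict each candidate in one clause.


Best approach: the exact-equation method — 3 f g^{2} and 4 f + g^{3} pass the exactness check on the nose, so no integrating factor in g or f is needed at all.
- the homogeneous substitution: the ratio substitution does not collapse this equation.
- the exact-equation method: yes, a natural case for it.
- a linear integrating factor — the unknown enters nonlinearly (through a power, a denominator, or a transcendental function), which the linear integrating-factor recipe cannot absorb as-is — any repair would come from a preliminary substitution, not the factor.
- separation of variables — no division isolates the independent variable from the unknown.


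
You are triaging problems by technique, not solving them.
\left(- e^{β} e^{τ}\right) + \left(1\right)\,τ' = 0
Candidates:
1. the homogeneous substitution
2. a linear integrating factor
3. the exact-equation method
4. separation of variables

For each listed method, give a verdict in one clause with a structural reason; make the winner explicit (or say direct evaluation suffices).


Method: separation of variables — one side of the product carries the independent variable, the other the unknown — the textbook separation shape.
- the homogeneous substitution — rescaling both variables together changes the slope, so no ratio substitution collapses it.
- a linear integrating factor: a nonlinear term in the unknown puts this outside the integrating-factor template.
- the exact-equation method: the mixed-partials test fails on this split — it is not an exact differential as presented.
- separation of variables — applicable, and directly so.


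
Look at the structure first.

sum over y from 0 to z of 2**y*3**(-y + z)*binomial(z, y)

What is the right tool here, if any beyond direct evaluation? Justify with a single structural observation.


Technique: the binomial theorem — terms weighting binomial(z, y) against matched powers of 2 and 3 reassemble into (2 + 3)^z by the binomial theorem.


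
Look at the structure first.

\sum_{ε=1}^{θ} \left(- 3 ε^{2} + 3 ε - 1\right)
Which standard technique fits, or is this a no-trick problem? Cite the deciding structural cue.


Diagnosis: no special technique — Faulhaber territory: sum each constant-multiple power of ε with its closed-form formula, no trick required.


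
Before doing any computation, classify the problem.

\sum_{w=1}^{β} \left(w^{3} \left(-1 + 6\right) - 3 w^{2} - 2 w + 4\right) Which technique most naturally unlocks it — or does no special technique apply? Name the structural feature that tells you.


Verdict: no special technique — the summand is a plain polynomial in w (expanding first if it arrives factored); standard power-sum formulas evaluate it term by term.


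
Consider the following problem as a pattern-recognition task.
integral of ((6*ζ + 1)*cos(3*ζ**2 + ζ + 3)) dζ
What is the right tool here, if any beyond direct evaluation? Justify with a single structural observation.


Method: u-substitution — viewed as a product, the integrand is a composition evaluated at 3*ζ**2 + ζ + 3 times (a constant multiple of) that inner expression's derivative, so u = 3*ζ**2 + ζ + 3 makes it elementary.


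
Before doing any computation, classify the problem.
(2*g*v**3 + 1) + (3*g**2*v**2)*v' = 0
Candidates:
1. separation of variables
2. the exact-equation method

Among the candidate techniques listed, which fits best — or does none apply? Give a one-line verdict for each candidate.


Method: the exact-equation method — take the mixed partials of 2*g*v**3 + 1 and 3*g**2*v**2: they are equal, which certifies an exact differential.
- separation of variables: the two dependences do not factor apart.
- the exact-equation method: yes — fits the structure here.


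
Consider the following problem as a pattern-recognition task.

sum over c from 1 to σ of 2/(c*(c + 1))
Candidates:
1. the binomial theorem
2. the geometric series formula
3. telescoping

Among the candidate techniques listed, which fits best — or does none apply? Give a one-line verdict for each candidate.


Best approach: telescoping — 2/(c*(c + 1)) is a collapsed telescope: expand it into simple fractions to see the cancellation.
- the binomial theorem: the terms do not reassemble into a binomial power.
- the geometric series formula: the term-to-term ratio drifts with the index — the one thing the geometric formula cannot absorb.
- telescoping — yes — fits the structure here.


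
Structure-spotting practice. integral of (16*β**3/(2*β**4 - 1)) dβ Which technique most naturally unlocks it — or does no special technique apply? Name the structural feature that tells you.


Method: u-substitution — set u = 2*β**4 - 1: a constant multiple of its derivative, namely 16*β**3, is present as a factor once the integrand is collected, so the du is sitting there waiting.


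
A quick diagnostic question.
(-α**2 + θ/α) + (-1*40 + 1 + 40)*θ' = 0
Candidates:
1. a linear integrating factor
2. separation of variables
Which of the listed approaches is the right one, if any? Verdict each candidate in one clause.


Technique: a linear integrating factor — linear in the unknown with genuine forcing: multiply through by the exponential of the integrated coefficient and the left side closes into one derivative.
- a linear integrating factor: yes, a natural case for it.
- separation of variables — the two dependences are entangled, not a clean product of one-variable pieces.


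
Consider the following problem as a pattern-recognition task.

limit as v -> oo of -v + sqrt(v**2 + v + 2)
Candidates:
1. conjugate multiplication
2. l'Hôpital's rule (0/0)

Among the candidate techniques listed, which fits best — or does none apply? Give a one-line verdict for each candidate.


Best approach: conjugate multiplication — an infinity-minus-infinity difference with a surviving radical — multiply by the conjugate to cancel the divergence.
- conjugate multiplication — yes, a natural case for it.
- l'Hôpital's rule (0/0): substitution produces ∞ − ∞ rather than a vanishing quotient; the rule needs a 0/0 ratio to act on.


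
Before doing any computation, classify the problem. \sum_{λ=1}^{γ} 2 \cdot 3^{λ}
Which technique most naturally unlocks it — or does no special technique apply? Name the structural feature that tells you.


Best approach: the geometric series formula — consecutive terms stand in a fixed index-free ratio — the geometric sum formula closes it.


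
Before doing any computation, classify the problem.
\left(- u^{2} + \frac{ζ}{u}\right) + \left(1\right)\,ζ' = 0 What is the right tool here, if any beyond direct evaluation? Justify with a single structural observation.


Diagnosis: a linear integrating factor — the unknown enters only to the first power against a nonzero forcing term — the integrating-factor template applies directly.


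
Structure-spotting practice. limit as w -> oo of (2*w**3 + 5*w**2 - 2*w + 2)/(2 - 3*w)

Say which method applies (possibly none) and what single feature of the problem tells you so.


Method: dominant-term comparison — as w grows, only the highest-degree terms matter — compare leading terms and read the limit off. Viewed as a single quotient this is an ∞/∞ form — an at-infinity application of l'Hôpital's rule would also resolve it; comparing leading growth reads the answer without differentiating.


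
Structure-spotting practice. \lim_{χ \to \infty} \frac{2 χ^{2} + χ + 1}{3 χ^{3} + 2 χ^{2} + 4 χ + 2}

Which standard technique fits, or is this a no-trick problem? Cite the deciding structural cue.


Verdict: dominant-term comparison — divide by the highest power of χ present: lower-order terms vanish and the dominant ratio remains. l'Hôpital's at-infinity variant applies to the expression viewed as a single quotient; the leading-term comparison is the direct route.


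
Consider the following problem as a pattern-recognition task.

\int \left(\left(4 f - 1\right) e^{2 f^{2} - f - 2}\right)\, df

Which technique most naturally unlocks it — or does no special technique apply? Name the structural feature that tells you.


Method: u-substitution — collected, the integrand has one factor that is, up to a constant, the derivative of an inner expression the rest depends on — substitute for that inner expression.


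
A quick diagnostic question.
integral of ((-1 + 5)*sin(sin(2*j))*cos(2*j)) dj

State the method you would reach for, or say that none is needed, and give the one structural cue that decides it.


Technique: u-substitution — collected, the integrand has one factor that is, up to a constant, the derivative of an inner expression the rest depends on — substitute for that inner expression.


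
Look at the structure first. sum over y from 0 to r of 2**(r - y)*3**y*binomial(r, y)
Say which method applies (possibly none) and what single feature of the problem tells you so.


Verdict: the binomial theorem — the binomial coefficients weight matched powers of 3 and 2, which is exactly the expansion of a binomial power.


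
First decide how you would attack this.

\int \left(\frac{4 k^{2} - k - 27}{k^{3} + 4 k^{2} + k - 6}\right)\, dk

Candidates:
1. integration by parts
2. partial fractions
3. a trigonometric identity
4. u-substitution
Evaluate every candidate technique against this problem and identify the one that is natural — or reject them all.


Best approach: partial fractions — once k^{3} + 4 k^{2} + k - 6 is factored, each root contributes a simple-fraction term; integrate them one at a time.
- integration by parts — the integrand does not split as a nonconstant polynomial times an exp, sine, cosine of a linear argument, or logarithm — no polynomial-kernel parts product to differentiate one side of.
- partial fractions: yes — fits the structure here.
- a trigonometric identity: with no trigonometric functions present, identity rewriting has no target.
- u-substitution — no subexpression of the integrand serves as a whole-integral substitution inner — individual terms may offer their own, but none carries its derivative as a factor of the full integrand; a working change of variable would have to be constructed from outside the expression.


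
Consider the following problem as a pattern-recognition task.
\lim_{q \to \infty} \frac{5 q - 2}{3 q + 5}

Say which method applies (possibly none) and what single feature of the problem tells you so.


Diagnosis: dominant-term comparison — at large q only the top-degree terms survive; compare the leading terms and the limit falls out. Viewed as a single quotient this is an ∞/∞ form — an at-infinity application of l'Hôpital's rule would also resolve it; comparing leading growth reads the answer without differentiating.


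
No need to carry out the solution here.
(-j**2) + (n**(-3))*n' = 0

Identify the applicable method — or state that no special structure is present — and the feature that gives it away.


Diagnosis: separation of variables — solved for the derivative, the right side splits multiplicatively into a function of each variable alone — divide and integrate each side. The equation is exact as it stands too — a potential function exists — though separation reads the split structure directly.


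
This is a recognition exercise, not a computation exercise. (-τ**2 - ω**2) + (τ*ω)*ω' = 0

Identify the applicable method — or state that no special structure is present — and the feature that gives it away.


Technique: the homogeneous substitution — scaling τ and ω together leaves the slope fixed — it depends only on ω/τ, so substitute the ratio. A Bernoulli substitution is a fair alternative on this equation directly; the homogeneous reading takes it as given.


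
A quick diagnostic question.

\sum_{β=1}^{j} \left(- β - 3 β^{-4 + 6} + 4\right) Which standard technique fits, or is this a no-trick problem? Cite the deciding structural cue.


Verdict: no special technique — with only polynomial terms in β present, the classical sum-of-powers identities are all you need.


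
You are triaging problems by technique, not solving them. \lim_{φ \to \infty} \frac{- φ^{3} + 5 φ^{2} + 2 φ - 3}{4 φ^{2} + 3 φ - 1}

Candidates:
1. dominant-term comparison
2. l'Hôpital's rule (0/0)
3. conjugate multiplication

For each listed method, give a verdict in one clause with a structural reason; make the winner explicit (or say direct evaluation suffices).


Technique: dominant-term comparison — divide through by the highest power of φ; every lower-order term dies and the dominant terms decide the limit.
- dominant-term comparison — applicable, and directly so.
- l'Hôpital's rule (0/0) — no 0/0 form appears: written as one quotient, top and bottom both grow without bound, and the ratio is decided by their leading terms.
- conjugate multiplication — no divergent radical difference is present for a conjugate pair to cancel.


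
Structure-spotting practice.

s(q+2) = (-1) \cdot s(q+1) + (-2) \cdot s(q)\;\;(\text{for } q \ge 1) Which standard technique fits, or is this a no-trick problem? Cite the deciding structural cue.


Verdict: the characteristic-root method — shift-invariance with fixed coefficients calls for exponential trials; the characteristic polynomial finds every r^q.


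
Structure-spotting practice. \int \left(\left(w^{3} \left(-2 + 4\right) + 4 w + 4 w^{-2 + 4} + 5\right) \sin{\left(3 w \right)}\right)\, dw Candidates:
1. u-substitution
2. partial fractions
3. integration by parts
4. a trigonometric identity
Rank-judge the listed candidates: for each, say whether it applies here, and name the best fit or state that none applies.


Best approach: integration by parts — a polynomial factor (w^{3} \left(-2 + 4\right) + 4 w + 4 w^{-2 + 4} + 5) multiplies \sin{\left(3 w \right)}; differentiating (w^{3} \left(-2 + 4\right) + 4 w + 4 w^{-2 + 4} + 5) lowers its degree while \sin{\left(3 w \right)} integrates cleanly, so parts wins.
- u-substitution: no subexpression of the integrand serves as a whole-integral substitution inner — individual terms may offer their own, but none carries its derivative as a factor of the full integrand; a working change of variable would have to be constructed from outside the expression.
- partial fractions — the expression is not a ratio of polynomials that decomposes further.
- integration by parts — applicable, and directly so.
- a trigonometric identity — neither the even-power reduction nor the product-to-sum identity applies to this structure.


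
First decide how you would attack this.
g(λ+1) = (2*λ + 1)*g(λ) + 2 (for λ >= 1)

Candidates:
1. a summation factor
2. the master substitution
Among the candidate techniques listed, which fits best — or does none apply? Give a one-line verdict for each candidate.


Best approach: a summation factor — normalize by the running product of 2*λ + 1: the left side becomes a difference, and differences sum.
- a summation factor: a fit — the right tool for this form.
- the master substitution — there is no divide-the-index recursive argument.


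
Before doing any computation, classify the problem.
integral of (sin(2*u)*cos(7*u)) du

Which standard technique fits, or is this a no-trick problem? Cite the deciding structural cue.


Verdict: a trigonometric identity — distinct frequencies under one product (sin(2*u)*cos(7*u)): the product-to-sum identity is the systematic route to an integrable form.


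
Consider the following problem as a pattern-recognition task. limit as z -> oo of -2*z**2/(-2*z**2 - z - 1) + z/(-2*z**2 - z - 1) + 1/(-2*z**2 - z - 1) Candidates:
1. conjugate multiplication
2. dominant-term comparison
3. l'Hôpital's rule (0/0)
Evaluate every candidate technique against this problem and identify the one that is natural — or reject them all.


Technique: dominant-term comparison — as z grows, only the highest-degree terms matter — compare leading terms and read the limit off.
- conjugate multiplication: there are no radicals in tension whose conjugate would simplify matters.
- dominant-term comparison: applicable, and directly so.
- l'Hôpital's rule (0/0): as a single quotient the expression runs to ∞/∞ at the limit point — an at-infinity form of the rule would apply, though the leading-growth comparison is the direct reading.


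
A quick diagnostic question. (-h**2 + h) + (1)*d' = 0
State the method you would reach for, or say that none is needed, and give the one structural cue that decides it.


Diagnosis: no special technique — solved for the derivative, no d appears — this is antidifferentiation in h wearing ODE clothing.


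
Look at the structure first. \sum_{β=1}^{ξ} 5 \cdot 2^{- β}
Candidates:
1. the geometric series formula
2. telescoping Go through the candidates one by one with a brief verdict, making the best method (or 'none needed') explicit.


Technique: the geometric series formula — consecutive terms stand in a fixed index-free ratio — the geometric sum formula closes it.
- the geometric series formula — yes, a natural case for it.
- telescoping: neither a shifted-difference shape nor integer-spaced poles are present.


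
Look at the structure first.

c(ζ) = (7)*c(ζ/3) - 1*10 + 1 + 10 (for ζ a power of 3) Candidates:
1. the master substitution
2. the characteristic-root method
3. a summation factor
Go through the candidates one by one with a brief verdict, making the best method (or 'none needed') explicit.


Method: the master substitution — the index is divided (ζ/3), not shifted — substitute ζ = 3^m to straighten it into a shift recurrence.
- the master substitution: a fit — the right tool for this form.
- the characteristic-root method: a divided-index call is not the fixed-shift linear shape that characteristic roots solve.
- a summation factor — a divided-index call is outside the fixed-shift first-order family a summation factor normalizes.


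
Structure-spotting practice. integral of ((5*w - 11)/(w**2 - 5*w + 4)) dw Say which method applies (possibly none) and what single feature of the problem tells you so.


Verdict: partial fractions — once w**2 - 5*w + 4 is factored, each root contributes a simple-fraction term; integrate them one at a time.


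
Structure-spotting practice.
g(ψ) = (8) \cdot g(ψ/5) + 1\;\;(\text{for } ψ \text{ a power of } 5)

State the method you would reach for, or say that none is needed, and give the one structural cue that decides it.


Technique: the master substitution — the argument contracts 5-fold per step: reindex ψ exponentially and solve the linear recurrence in the new index.


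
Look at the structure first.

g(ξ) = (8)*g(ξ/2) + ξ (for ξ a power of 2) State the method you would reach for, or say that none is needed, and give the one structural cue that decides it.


Diagnosis: the master substitution — a divide-and-conquer shape: argument ξ/2, so change variables with ξ = 2^m and solve the linear version.


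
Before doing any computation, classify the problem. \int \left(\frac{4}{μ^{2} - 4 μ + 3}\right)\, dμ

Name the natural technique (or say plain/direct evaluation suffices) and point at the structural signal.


Technique: partial fractions — the integrand is a proper rational function and its denominator μ^{2} - 4 μ + 3 factors into distinct pieces, so it splits into simple fractions.


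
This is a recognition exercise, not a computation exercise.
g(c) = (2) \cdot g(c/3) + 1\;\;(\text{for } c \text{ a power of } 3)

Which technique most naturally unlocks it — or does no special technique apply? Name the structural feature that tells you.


Verdict: the master substitution — the argument contracts 3-fold per step: reindex c exponentially and solve the linear recurrence in the new index.


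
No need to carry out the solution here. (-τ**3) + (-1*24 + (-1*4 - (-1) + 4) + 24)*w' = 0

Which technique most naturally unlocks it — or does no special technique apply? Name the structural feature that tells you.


Diagnosis: no special technique — solved for the derivative, no w appears — this is antidifferentiation in τ wearing ODE clothing.


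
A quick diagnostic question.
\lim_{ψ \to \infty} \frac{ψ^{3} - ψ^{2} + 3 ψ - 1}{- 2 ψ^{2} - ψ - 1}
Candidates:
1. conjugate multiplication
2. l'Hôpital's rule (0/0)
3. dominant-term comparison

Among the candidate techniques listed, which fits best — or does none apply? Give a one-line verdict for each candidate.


Best approach: dominant-term comparison — at large ψ only the top-degree terms survive; compare the leading terms and the limit falls out.
- conjugate multiplication: no divergent radical difference is present for a conjugate pair to cancel.
- l'Hôpital's rule (0/0): as a single quotient the expression runs to ∞/∞ at the limit point — an at-infinity form of the rule would apply, though the leading-growth comparison is the direct reading.
- dominant-term comparison — yes, a natural case for it.


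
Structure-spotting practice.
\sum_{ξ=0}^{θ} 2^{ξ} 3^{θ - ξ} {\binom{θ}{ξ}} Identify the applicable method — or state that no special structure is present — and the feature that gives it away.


Verdict: the binomial theorem — the binomial coefficients weight matched powers of 2 and 3, which is exactly the expansion of a binomial power.


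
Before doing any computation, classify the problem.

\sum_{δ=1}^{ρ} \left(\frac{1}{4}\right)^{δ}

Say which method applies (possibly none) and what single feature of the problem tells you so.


Method: the geometric series formula — consecutive terms stand in a fixed index-free ratio — the geometric sum formula closes it.


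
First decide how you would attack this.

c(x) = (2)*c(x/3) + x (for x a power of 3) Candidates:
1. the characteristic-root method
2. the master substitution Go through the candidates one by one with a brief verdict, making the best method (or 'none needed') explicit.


Diagnosis: the master substitution — the recursive call is at index x/3 rather than a shift, a divide-and-conquer shape — substituting x = 3^m linearizes it.
- the characteristic-root method — a divided-index call is not the fixed-shift linear shape that characteristic roots solve.
- the master substitution: yes — fits the structure here.


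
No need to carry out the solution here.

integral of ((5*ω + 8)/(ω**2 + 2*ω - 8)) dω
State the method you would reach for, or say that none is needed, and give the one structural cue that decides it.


Technique: partial fractions — rational integrand, reducible denominator ω**2 + 2*ω - 8: decompose first, integrate second.


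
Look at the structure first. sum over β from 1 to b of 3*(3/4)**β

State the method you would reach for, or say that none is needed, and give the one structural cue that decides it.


Best approach: the geometric series formula — each summand is the previous one scaled by 3/4; that constant multiplier is itself the geometric structure.


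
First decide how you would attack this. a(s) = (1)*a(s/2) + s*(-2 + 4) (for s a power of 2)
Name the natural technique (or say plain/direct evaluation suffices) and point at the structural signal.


Method: the master substitution — the index is divided (s/2), not shifted — substitute s = 2^m to straighten it into a shift recurrence.


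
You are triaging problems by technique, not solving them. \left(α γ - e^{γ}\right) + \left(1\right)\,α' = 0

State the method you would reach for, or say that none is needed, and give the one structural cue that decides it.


Method: a linear integrating factor — linear in the unknown with genuine forcing: multiply through by the exponential of the integrated coefficient and the left side closes into one derivative.


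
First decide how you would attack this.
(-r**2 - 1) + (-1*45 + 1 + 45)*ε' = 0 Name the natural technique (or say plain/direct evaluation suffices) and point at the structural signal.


Verdict: no special technique — with ε absent the equation is not coupled at all: direct integration in r.


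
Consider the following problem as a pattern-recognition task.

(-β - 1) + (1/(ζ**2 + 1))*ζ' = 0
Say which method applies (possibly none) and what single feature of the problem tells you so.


Method: separation of variables — separating collects all ζ-dependence with the derivative and leaves all β-dependence opposite: variables separate. The cross-partial test also passes here (vacuously, each side single-variable); the potential-function route would work, separation is simply more immediate.


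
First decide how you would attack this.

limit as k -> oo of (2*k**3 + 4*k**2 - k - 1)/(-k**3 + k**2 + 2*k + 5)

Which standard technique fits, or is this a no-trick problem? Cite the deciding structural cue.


Technique: dominant-term comparison — at large k only the top-degree terms survive; compare the leading terms and the limit falls out. Differentiating the expression as a single quotient would eventually settle it as well; matching dominant growth settles it immediately.


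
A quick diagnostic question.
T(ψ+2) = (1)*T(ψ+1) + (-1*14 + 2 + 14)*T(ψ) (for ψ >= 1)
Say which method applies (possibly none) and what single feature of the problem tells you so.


Best approach: the characteristic-root method — every coefficient is a fixed number and the forcing is zero — substitute r^ψ and read off the root equation.


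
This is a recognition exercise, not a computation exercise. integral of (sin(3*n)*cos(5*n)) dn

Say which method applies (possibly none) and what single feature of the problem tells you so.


Technique: a trigonometric identity — mixed-frequency products such as sin(3*n)*cos(5*n) are designed for the product-to-sum formula.


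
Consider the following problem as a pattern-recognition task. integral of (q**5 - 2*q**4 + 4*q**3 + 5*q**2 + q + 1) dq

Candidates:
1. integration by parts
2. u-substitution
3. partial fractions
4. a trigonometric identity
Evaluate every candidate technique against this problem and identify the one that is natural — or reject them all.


Method: no special technique — scan for structure and find none: constant multiples of powers of q, integrate directly.
- integration by parts: splitting off a factor buys nothing — the integrand integrates directly without parts.
- u-substitution — no substitution does more than relabel what direct integration already handles.
- partial fractions — there is no rational-function structure to decompose.
- a trigonometric identity: no sine or cosine appears, so there is nothing for a trigonometric identity to act on.


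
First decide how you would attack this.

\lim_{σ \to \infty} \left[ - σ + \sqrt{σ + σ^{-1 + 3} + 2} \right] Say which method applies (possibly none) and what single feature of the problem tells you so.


Diagnosis: conjugate multiplication — infinity minus infinity with a radical in play — multiply by the conjugate so the divergences of \sqrt{σ + σ^{-1 + 3} + 2} and σ annihilate.


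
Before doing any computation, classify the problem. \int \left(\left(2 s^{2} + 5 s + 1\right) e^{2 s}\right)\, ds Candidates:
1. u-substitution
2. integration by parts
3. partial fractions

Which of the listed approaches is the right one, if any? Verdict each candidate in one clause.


Diagnosis: integration by parts — the integrand splits as 2 s^{2} + 5 s + 1 times e^{2 s} — repeatedly differentiating the polynomial part kills it, which is the parts ladder.
- u-substitution — no subexpression of the integrand serves as a whole-integral substitution inner — individual terms may offer their own, but none carries its derivative as a factor of the full integrand; a working change of variable would have to be constructed from outside the expression.
- integration by parts — yes, a natural case for it.
- partial fractions: there is no rational-function structure to decompose.


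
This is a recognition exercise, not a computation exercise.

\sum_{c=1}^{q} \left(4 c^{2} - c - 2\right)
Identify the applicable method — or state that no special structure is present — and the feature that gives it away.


Technique: no special technique — no ratio, no shift structure, no binomial pattern: sum the constant-multiple powers of c with known formulas.


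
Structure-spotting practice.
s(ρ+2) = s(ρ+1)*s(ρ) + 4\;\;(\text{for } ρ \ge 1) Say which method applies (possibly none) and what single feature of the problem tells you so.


Diagnosis: no special technique — the recurrence is nonlinear in the sequence terms; no linear-recurrence method fits it as written — one iterates or studies it directly.


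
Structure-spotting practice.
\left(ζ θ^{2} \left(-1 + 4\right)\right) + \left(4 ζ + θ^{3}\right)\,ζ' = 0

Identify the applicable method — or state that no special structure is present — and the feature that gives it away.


Verdict: the exact-equation method — because the two cross partials coincide, the form is conservative as written — recover its potential in (θ, ζ).


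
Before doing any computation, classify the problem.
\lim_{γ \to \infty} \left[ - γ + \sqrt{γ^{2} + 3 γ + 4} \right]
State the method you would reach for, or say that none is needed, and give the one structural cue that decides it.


Technique: conjugate multiplication — \sqrt{γ^{2} + 3 γ + 4} and γ both blow up, but their difference is tame once the conjugate rationalizes it.


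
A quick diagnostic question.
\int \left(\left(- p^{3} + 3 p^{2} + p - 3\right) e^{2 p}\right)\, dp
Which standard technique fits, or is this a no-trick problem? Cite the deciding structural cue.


Diagnosis: integration by parts — a polynomial - p^{3} + 3 p^{2} + p - 3 against the kernel e^{2 p} is the signature bounded-ladder case for integration by parts.


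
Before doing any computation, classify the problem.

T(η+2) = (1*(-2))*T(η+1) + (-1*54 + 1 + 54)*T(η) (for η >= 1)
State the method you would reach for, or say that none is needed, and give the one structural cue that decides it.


Method: the characteristic-root method — the recurrence is linear and homogeneous with constant coefficients, so the ansatz r^η turns it into a polynomial equation for r.


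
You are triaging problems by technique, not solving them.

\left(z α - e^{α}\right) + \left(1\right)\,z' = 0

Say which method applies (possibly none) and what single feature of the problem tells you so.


Verdict: a linear integrating factor — z enters only linearly with coefficient α; multiply by exp of the integral of α and the left side becomes one derivative.


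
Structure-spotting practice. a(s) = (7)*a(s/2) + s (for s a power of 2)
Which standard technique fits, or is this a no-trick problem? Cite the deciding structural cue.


Technique: the master substitution — the index is divided (s/2), not shifted — substitute s = 2^m to straighten it into a shift recurrence.


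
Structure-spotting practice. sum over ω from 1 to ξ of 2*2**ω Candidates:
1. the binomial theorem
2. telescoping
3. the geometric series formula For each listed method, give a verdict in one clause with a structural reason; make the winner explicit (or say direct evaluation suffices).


Verdict: the geometric series formula — term-over-term division gives 2 every time — index-free ratio, geometric sum formula applies.
- the binomial theorem — no binomial coefficients pair with matched powers.
- telescoping — as presented, consecutive terms share no shifted copy to cancel against — no rewrite is on display to change that.
- the geometric series formula: applicable, and directly so.


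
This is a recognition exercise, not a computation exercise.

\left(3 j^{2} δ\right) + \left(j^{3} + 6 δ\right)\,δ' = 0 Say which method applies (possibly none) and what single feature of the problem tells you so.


Technique: the exact-equation method — the mixed-partials test passes for 3 j^{2} δ and j^{3} + 6 δ, so a potential function exists as presented.


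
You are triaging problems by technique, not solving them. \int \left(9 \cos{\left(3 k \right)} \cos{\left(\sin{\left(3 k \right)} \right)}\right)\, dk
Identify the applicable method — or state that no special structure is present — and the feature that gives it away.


Verdict: u-substitution — read it as f(\sin{\left(3 k \right)}) times a constant multiple of d(\sin{\left(3 k \right)}): one substitution, u = \sin{\left(3 k \right)}, finishes it.


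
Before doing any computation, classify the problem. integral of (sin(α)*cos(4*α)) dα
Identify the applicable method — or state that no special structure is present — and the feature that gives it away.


Technique: a trigonometric identity — apply product-to-sum to sin(α)*cos(4*α): two clean single-angle terms replace one awkward product.


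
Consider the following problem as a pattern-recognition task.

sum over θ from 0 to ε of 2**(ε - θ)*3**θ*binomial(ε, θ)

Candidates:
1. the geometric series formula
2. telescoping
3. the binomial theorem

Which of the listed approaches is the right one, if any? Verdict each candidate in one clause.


Technique: the binomial theorem — the summand is term θ of a binomial expansion in 3 and 2; the whole sum is a single power.
- the geometric series formula: consecutive terms are not related by a fixed multiplier.
- telescoping: computed from the summand as displayed, the partial sums build up without the pairwise collapse telescoping exploits.
- the binomial theorem — yes — fits the structure here.


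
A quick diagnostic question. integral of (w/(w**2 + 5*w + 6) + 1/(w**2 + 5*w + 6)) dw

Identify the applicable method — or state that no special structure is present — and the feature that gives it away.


Best approach: partial fractions — rational integrand, reducible denominator w**2 + 5*w + 6: decompose first, integrate second.


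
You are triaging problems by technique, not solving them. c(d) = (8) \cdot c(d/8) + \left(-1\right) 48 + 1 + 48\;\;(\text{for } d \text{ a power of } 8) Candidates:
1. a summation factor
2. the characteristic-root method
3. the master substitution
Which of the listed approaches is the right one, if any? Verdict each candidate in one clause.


Technique: the master substitution — treat m = log base 8 of d as the new clock: one recursion step advances m by one while d scales by 8.
- a summation factor: the recursion divides its index rather than shifting it — there is no previous-term chain for a summation factor to telescope.
- the characteristic-root method: a divided-index call is not the fixed-shift linear shape that characteristic roots solve.
- the master substitution — applicable, and directly so.


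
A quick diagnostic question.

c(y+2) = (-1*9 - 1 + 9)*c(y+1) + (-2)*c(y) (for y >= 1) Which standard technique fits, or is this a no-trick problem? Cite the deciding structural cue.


Diagnosis: the characteristic-root method — shift-invariance with fixed coefficients calls for exponential trials; the characteristic polynomial finds every r^y.


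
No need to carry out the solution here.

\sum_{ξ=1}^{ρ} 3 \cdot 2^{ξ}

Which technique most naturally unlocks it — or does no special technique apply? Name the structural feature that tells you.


Verdict: the geometric series formula — check a ratio of consecutive terms: it is 2, independent of the index, so the geometric formula closes the sum.


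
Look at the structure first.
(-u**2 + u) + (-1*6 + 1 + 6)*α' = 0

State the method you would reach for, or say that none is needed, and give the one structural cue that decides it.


Best approach: no special technique — solved for the derivative, no α appears — this is antidifferentiation in u wearing ODE clothing.


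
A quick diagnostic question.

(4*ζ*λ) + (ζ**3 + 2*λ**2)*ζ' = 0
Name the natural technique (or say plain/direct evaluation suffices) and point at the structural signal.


Best approach: the exact-equation method — check exactness first: here it holds (4*ζ*λ, ζ**3 + 2*λ**2 have matching cross partials), so no integrating factor is needed.


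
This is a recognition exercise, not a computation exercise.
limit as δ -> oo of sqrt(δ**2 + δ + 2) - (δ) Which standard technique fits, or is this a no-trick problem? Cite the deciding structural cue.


Verdict: conjugate multiplication — both pieces blow up but their difference is finite; the conjugate trick rationalizes sqrt(δ**2 + δ + 2) - δ.


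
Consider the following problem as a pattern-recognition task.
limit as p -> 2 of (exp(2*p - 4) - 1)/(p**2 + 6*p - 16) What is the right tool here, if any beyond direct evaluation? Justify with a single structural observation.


Technique: l'Hôpital's rule (0/0) — substituting 2 gives 0 over 0; differentiate top and bottom once and re-evaluate. Known elementary limits would finish this too — the rule just bypasses the case analysis.


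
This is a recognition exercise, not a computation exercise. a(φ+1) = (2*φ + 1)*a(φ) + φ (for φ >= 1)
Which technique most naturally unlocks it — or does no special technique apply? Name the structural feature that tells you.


Best approach: a summation factor — normalize by the running product of 2*φ + 1: the left side becomes a difference, and differences sum.
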